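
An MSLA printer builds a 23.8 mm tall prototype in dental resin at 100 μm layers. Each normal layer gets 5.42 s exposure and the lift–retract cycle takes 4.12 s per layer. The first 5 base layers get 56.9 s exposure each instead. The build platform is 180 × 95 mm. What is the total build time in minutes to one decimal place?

42.1 minutes

Number of layers: 23.8 / 0.1 → 238 (rounded up).
Bottom layers: 5 × (56.9 + 4.12) → 305.1 s.
Normal layers: 233 × (5.42 + 4.12) → 2222.82 s.
Sum: 305.1 + 2222.82 = 2527.92 s → 42.1 minutes.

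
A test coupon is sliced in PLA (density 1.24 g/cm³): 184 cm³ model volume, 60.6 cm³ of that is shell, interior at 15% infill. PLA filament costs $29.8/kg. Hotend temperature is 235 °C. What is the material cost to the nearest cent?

$2.92

Infill region: 184 − 60.6 → 123.4 cm³.
Infill volume: 0.15 × 123.4 → 18.51 cm³.
Deposited volume = 60.6 + 18.51, so 79.11 cm³.
Mass: 79.11 × 1.24 → 98.0964 g.
Cost = 98.0964 g / 1000 × $29.8/kg = $2.92.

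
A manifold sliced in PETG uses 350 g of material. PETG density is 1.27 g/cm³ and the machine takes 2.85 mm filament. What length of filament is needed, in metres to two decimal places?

Volume = 350 g / 1.27 g·cm⁻³ = 275.5906 cm³ = 275590.6 mm³.
A = π r² = π × 1.425² = 6.3794 mm².
Length = 275590.6 / 6.3794 = 43200.08 mm = 43.20 m.

43.20 m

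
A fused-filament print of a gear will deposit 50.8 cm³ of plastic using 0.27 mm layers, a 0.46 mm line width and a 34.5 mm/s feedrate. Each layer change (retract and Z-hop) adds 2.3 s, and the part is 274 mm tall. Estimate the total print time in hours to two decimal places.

Bead cross-section: 0.27 × 0.46 → 0.1242 mm².
Toolpath length = 50.8 cm³ / 0.1242 mm² = 50800 / 0.1242 = 409017.7 mm.
Time extruding: 409017.7 / 34.5 → 11855.6 s.
Layers = ⌈274/0.27⌉ = 1015.
Non-print overhead: 1015 × 2.3 → 2334.5 s.
Total = 11855.6 + 2334.5 = 14190.1 s = 3.94 hours.

3.94 hours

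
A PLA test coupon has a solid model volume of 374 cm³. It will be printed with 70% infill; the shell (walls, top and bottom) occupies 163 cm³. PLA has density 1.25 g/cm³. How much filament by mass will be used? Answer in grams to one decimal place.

Infill region: 374 − 163 → 211 cm³.
Infill deposited: 0.70 × 211 → 147.7 cm³.
Total printed volume = 163 + 147.7, so 310.7 cm³.
Mass = 310.7 × 1.25 = 388.375 g.

388.4 g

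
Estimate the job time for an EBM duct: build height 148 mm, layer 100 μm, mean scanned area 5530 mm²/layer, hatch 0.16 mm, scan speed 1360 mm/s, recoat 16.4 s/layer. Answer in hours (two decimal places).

17.19 hours

Layers = ⌈148/0.1⌉ = 1480.
Scan path per layer = 5530 / 0.16, so 34562.5 mm.
Scan time per layer: 34562.5 / 1360 → 25.4136 s.
Per-layer time = 25.4136 + 16.4, so 41.8136 s.
Build time = 1480 × 41.8136 = 61884.128 s = 17.19 hours.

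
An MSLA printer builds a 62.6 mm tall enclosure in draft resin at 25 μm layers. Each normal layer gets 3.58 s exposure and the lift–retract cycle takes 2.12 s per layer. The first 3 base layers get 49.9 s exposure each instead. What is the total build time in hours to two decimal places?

4.00 hours

Layer count = ceil(62.6 / 0.025) = 2504.
Base layers = 3 × (49.9 + 2.12) = 156.06 s.
Regular layers = 2501 × (3.58 + 2.12) = 14255.7 s.
Sum: 156.06 + 14255.7 = 14411.76 s → 4.00 hours.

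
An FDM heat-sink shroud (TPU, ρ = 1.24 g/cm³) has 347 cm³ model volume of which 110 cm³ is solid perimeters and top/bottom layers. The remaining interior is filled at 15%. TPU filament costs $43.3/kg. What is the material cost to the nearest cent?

$7.81

Infill region: 347 − 110 → 237 cm³.
Deposited infill = 0.15 × 237, so 35.55 cm³.
Total extruded: 110 + 35.55 → 145.55 cm³.
Mass: 145.55 × 1.24 → 180.482 g.
At $43.3/kg: 180.482/1000 × 43.3 = $7.81.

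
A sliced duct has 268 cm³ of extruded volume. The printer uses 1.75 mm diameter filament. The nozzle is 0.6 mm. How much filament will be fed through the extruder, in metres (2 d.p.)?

A = π r² = π × 0.875² = 2.4053 mm².
L = 268000 mm³ / 2.4053 mm² = 111420.61 mm, i.e. 111.42 m.

111.42 m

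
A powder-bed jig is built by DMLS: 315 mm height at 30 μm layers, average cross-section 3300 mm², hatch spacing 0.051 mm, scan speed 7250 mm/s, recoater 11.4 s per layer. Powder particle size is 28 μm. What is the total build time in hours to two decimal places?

59.28 hours

Layer count = ceil(315 / 0.03) = 10500.
Hatch length per layer = 3300 / 0.051, so 64705.9 mm.
Scan time per layer = 64705.9 / 7250 = 8.925 s.
Per-layer time: 8.925 + 11.4 → 20.325 s.
Total: 10500 × 20.325 s = 213412.5 s → 59.28 hours.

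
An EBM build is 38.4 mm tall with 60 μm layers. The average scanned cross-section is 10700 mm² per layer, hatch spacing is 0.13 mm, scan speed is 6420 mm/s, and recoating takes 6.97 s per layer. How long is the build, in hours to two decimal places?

3.52 hours

Layers = ⌈38.4/0.06⌉ = 640.
Per-layer scan distance: 10700 / 0.13 → 82307.7 mm.
Beam time per layer = 82307.7 / 6420 = 12.8205 s.
Layer cycle = 12.8205 + 6.97 = 19.7905 s.
640 layers × 19.7905 s/layer = 12665.92 s, i.e. 3.52 hours.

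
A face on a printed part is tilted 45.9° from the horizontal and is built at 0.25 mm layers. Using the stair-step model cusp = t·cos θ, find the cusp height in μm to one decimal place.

Cusp = layer height × cos(45.9°) = 0.25 × 0.6959 = 0.173975 mm = 174.0 μm.

174.0 μm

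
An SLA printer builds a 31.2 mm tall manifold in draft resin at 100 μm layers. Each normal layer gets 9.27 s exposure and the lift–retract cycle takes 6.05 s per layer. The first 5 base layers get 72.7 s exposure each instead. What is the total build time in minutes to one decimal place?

Number of layers: 31.2 / 0.1 → 312 (rounded up).
Burn-in layers = 5 × (72.7 + 6.05) = 393.75 s.
Normal layers: 307 × (9.27 + 6.05) → 4703.24 s.
Total = 393.75 + 4703.24 = 5096.99 s = 84.9 minutes.

84.9 minutes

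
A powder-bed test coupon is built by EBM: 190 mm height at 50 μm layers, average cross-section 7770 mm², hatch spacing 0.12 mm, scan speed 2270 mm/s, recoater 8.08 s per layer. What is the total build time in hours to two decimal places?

38.64 hours

Layer count = ceil(190 / 0.05) = 3800.
Scan path per layer = 7770 / 0.12, so 64750 mm.
Per-layer scan time = 64750 / 2270 = 28.5242 s.
Per-layer time = 28.5242 + 8.08 = 36.6042 s.
Build time = 3800 × 36.6042 = 139095.96 s = 38.64 hours.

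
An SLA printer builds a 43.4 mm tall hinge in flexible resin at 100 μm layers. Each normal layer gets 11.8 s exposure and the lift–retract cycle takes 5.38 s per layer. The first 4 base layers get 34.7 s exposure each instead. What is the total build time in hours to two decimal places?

Number of layers: 43.4 / 0.1 → 434 (rounded up).
Bottom layers: 4 × (34.7 + 5.38) → 160.32 s.
Regular layers: 430 × (11.8 + 5.38) → 7387.4 s.
Sum: 160.32 + 7387.4 = 7547.72 s → 2.10 hours.

2.10 hours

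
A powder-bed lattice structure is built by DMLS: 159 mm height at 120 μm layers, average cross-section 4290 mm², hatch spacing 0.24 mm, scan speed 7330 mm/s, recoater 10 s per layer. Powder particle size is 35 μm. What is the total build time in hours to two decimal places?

Layers = ⌈159/0.12⌉ = 1325.
Hatch length per layer: 4290 / 0.24 → 17875 mm.
Laser time per layer: 17875 / 7330 → 2.4386 s.
Layer cycle = 2.4386 + 10 = 12.4386 s.
Total: 1325 × 12.4386 s = 16481.145 s → 4.58 hours.

4.58 hours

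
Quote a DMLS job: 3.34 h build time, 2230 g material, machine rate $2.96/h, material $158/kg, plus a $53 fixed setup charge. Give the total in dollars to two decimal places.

$415.23

Machine cost = 2.96 × 3.34, so $9.8864.
Material cost = 158 × 2230/1000 = $352.34.
Total = 9.8864 + 352.34 + 53 = 415.2264 ≈ $415.23.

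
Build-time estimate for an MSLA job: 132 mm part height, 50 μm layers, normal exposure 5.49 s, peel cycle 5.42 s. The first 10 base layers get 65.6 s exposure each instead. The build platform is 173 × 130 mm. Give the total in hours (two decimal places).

8.17 hours

Layers = ⌈132/0.05⌉ = 2640.
Bottom layers: 10 × (65.6 + 5.42) → 710.2 s.
Normal layers = 2630 × (5.49 + 5.42), so 28693.3 s.
Sum: 710.2 + 28693.3 = 29403.5 s → 8.17 hours.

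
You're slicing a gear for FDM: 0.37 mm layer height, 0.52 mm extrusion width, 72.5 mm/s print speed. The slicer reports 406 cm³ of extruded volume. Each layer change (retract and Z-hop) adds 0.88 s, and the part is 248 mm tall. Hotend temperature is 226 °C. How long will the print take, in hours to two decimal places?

Line area = 0.37 × 0.52, so 0.1924 mm².
Total extruded path = 406000/0.1924 = 2110187.1 mm.
Extrusion time: 2110187.1 / 72.5 → 29106 s.
Layers = ⌈248/0.37⌉ = 671.
Z-hop total = 671 × 0.88 = 590.48 s.
Total = 29106 + 590.48 = 29696.48 s = 8.25 hours.

8.25 hours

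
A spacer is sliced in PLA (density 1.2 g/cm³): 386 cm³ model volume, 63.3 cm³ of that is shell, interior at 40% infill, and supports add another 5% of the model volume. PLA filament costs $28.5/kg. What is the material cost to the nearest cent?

Volume inside the shell: 386 − 63.3 → 322.7 cm³.
Infill deposited = 0.40 × 322.7, so 129.08 cm³.
Support = 0.05 × 386 = 19.3 cm³.
Deposited volume: 63.3 + 129.08 + 19.3 → 211.68 cm³.
Mass = 211.68 × 1.2 = 254.016 g.
At $28.5/kg: 254.016/1000 × 28.5 = $7.24.

$7.24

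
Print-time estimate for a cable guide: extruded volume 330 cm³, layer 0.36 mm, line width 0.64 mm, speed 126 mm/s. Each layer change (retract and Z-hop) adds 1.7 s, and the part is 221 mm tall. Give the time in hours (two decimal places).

3.45 hours

Extrusion cross-section = 0.36 × 0.64, so 0.2304 mm².
Path length: 330000 mm³ / 0.2304 mm² → 1432291.7 mm.
Print-move time = 1432291.7 / 126 = 11367.4 s.
Layer count = ceil(221 / 0.36) = 614.
Z-hop total: 614 × 1.7 → 1043.8 s.
Total = 11367.4 + 1043.8 = 12411.2 s = 3.45 hours.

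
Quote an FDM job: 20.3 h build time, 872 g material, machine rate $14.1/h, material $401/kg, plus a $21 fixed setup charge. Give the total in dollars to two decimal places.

$656.90

Time charge = 14.1 × 20.3 = $286.23.
Material charge = 401 × 872/1000, so $349.672.
Total = 286.23 + 349.672 + 21 = 656.902 ≈ $656.90.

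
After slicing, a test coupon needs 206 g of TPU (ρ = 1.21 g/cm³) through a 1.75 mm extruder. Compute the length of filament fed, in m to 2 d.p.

70.78 m

Volume = 206 g / 1.21 g·cm⁻³ = 170.2479 cm³ = 170247.9 mm³.
Filament cross-section = π × (1.75/2)² = 2.4053 mm².
Length = 170247.9 / 2.4053 = 70780.32 mm = 70.78 m.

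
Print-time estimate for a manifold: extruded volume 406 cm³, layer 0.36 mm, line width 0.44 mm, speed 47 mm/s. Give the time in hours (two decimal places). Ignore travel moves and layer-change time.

15.15 hours

Bead cross-section = 0.36 × 0.44, so 0.1584 mm².
Toolpath length = 406 cm³ / 0.1584 mm² = 406000 / 0.1584 = 2563131.3 mm.
Extrusion time: 2563131.3 / 47 → 54534.7 s.
54534.7 s = 15.15 hours.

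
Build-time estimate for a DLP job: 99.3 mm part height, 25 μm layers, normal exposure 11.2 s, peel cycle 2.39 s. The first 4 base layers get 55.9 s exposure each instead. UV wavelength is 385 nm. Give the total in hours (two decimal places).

Layer count = ceil(99.3 / 0.025) = 3972.
Base layers = 4 × (55.9 + 2.39), so 233.16 s.
Remaining layers: 3968 × (11.2 + 2.39) → 53925.12 s.
Total = 233.16 + 53925.12 = 54158.28 s = 15.04 hours.

15.04 hours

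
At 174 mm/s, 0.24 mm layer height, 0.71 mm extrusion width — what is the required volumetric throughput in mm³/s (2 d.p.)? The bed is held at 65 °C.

A: 0.24 × 0.71 → 0.1704 mm².
Volumetric flow = 174 × 0.1704 = 29.65 mm³/s.

29.65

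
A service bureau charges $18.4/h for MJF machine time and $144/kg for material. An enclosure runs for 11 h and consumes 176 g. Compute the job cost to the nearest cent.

Time charge: 18.4 × 11 → $202.40.
Feedstock cost: 144 × 176/1000 → $25.344.
Total = 202.40 + 25.344 = 227.744 ≈ $227.74.

$227.74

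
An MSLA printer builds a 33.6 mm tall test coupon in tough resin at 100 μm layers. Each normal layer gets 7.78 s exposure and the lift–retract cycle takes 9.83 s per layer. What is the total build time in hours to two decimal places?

1.64 hours

Layer count = ceil(33.6 / 0.1) = 336.
Cycle time = 7.78 + 9.83, so 17.61 s.
Total = 336 × 17.61 = 5916.96 s = 1.64 hours.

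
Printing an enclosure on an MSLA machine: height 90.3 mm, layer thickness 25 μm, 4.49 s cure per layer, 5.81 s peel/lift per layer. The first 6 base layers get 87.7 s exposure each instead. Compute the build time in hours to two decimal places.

10.47 hours

Layer count = ceil(90.3 / 0.025) = 3612.
Bottom layers = 6 × (87.7 + 5.81) = 561.06 s.
Normal layers = 3606 × (4.49 + 5.81), so 37141.8 s.
Total = 561.06 + 37141.8 = 37702.86 s = 10.47 hours.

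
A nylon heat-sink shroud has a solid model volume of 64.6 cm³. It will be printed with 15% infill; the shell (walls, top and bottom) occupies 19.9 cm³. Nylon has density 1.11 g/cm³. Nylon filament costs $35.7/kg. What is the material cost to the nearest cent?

$1.05

Infill region = 64.6 − 19.9, so 44.7 cm³.
Deposited infill = 0.15 × 44.7 = 6.705 cm³.
Total printed volume: 19.9 + 6.705 → 26.605 cm³.
Mass = 26.605 × 1.11 = 29.53155 g.
Cost = 29.53155 g / 1000 × $35.7/kg = $1.05.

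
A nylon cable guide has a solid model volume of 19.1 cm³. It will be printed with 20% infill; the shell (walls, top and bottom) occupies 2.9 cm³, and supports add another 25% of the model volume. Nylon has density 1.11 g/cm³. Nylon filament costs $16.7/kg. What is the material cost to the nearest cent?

Infill region: 19.1 − 2.9 → 16.2 cm³.
Infill deposited = 0.20 × 16.2, so 3.24 cm³.
Support = 0.25 × 19.1 = 4.775 cm³.
Total extruded = 2.9 + 3.24 + 4.775 = 10.915 cm³.
Mass: 10.915 × 1.11 → 12.11565 g.
At $16.7/kg: 12.11565/1000 × 16.7 = $0.20.

$0.20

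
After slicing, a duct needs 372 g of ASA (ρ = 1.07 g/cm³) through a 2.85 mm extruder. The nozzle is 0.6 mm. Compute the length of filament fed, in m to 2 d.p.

54.50 m

Volume = 372 g / 1.07 g·cm⁻³ = 347.6636 cm³ = 347663.6 mm³.
A = π r² = π × 1.425² = 6.3794 mm².
Length = 347663.6 / 6.3794 = 54497.85 mm = 54.50 m.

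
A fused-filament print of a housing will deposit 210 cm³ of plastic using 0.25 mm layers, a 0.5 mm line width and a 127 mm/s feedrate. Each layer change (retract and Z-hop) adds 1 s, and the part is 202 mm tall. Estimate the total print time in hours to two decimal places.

3.90 hours

Extrusion cross-section = 0.25 × 0.5, so 0.125 mm².
Total extruded path = 210000/0.125 = 1680000 mm.
Time extruding = 1680000 / 127 = 13228.3 s.
Layers = ⌈202/0.25⌉ = 808.
Z-hop total = 808 × 1, so 808 s.
Altogether 13228.3 + 808 = 14036.3 s, i.e. 3.90 hours.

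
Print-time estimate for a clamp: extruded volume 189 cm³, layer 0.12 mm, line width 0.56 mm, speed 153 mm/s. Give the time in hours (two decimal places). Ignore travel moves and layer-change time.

Line area: 0.12 × 0.56 → 0.0672 mm².
Toolpath length = 189 cm³ / 0.0672 mm² = 189000 / 0.0672 = 2812500 mm.
Time extruding = 2812500 / 153, so 18382.4 s.
In the requested units: 18382.4 s = 5.11 hours.

5.11 hours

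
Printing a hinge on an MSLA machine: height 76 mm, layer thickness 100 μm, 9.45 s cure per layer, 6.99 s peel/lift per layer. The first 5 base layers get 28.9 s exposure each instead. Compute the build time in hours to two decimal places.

Layer count = ceil(76 / 0.1) = 760.
Burn-in layers: 5 × (28.9 + 6.99) → 179.45 s.
Remaining layers = 755 × (9.45 + 6.99), so 12412.2 s.
Total = 179.45 + 12412.2 = 12591.65 s = 3.50 hours.

3.50 hours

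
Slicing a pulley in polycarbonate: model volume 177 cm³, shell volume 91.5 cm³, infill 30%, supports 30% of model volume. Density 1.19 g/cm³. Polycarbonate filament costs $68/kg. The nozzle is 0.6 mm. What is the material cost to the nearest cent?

Infill region: 177 − 91.5 → 85.5 cm³.
Infill deposited = 0.30 × 85.5, so 25.65 cm³.
Support = 0.30 × 177, so 53.1 cm³.
Total printed volume = 91.5 + 25.65 + 53.1, so 170.25 cm³.
Mass = 170.25 × 1.19 = 202.5975 g.
Cost = 202.5975 g / 1000 × $68/kg = $13.78.

$13.78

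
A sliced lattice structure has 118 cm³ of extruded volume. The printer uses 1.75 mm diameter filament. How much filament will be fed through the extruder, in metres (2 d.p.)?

Filament cross-section = π × (1.75/2)² = 2.4053 mm².
L = 118000 mm³ / 2.4053 mm² = 49058.33 mm, i.e. 49.06 m.

49.06 m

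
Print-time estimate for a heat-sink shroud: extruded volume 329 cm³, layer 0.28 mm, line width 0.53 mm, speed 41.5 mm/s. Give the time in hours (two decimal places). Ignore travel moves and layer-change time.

Extrusion cross-section: 0.28 × 0.53 → 0.1484 mm².
Total extruded path = 329000/0.1484 = 2216981.1 mm.
Extrusion time: 2216981.1 / 41.5 → 53421.2 s.
53421.2 s = 14.84 hours.

14.84 hours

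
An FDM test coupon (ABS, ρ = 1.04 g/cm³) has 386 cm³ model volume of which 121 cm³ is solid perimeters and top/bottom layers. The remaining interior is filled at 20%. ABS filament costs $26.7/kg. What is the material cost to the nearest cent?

$4.83

Volume inside the shell = 386 − 121, so 265 cm³.
Infill volume: 0.20 × 265 → 53 cm³.
Total printed volume: 121 + 53 → 174 cm³.
Mass = 174 × 1.04 = 180.96 g.
Cost = 180.96 g / 1000 × $26.7/kg = $4.83.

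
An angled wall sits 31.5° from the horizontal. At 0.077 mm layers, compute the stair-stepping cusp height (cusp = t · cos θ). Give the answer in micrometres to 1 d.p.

cos(31.5°) = 0.8526, so cusp = 0.077 × 0.8526 = 0.06565 mm → 65.7 μm.

65.7 μm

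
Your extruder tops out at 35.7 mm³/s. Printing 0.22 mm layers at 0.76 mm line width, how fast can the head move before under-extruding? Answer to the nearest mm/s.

Extrusion cross-section = 0.22 × 0.76, so 0.1672 mm².
Max speed = 35.7 / 0.1672 = 213.52 ≈ 214 mm/s.

214 mm/s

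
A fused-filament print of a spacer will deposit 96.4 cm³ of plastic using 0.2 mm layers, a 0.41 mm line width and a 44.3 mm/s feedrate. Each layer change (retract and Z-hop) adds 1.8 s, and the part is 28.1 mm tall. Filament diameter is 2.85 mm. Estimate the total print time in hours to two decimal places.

7.44 hours

Bead cross-section = 0.2 × 0.41, so 0.082 mm².
Total extruded path = 96400/0.082 = 1175609.8 mm.
Extrusion time = 1175609.8 / 44.3, so 26537.5 s.
Layers = ⌈28.1/0.2⌉ = 141.
Non-print overhead = 141 × 1.8 = 253.8 s.
Total = 26537.5 + 253.8 = 26791.3 s = 7.44 hours.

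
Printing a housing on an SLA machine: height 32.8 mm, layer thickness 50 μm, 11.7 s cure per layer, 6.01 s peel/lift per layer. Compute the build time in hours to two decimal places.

3.23 hours

Layer count = ceil(32.8 / 0.05) = 656.
Cycle time = 11.7 + 6.01, so 17.71 s.
Total = 656 × 17.71 = 11617.76 s = 3.23 hours.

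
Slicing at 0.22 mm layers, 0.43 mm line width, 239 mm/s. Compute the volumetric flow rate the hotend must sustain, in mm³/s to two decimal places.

22.61

Extrusion cross-section: 0.22 × 0.43 → 0.0946 mm².
Q = v·A = 239 × 0.0946 = 22.61 mm³/s.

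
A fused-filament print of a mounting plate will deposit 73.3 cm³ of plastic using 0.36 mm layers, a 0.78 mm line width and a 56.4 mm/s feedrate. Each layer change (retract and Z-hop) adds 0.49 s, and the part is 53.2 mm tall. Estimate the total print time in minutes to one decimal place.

Line area = 0.36 × 0.78, so 0.2808 mm².
Total extruded path = 73300/0.2808 = 261039.9 mm.
Extrusion time = 261039.9 / 56.4, so 4628.4 s.
Layers = ⌈53.2/0.36⌉ = 148.
Non-print overhead: 148 × 0.49 → 72.52 s.
Altogether 4628.4 + 72.52 = 4700.92 s, i.e. 78.3 minutes.

78.3 minutes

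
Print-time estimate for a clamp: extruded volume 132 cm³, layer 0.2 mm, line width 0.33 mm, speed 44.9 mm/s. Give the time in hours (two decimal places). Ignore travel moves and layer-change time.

12.37 hours

Extrusion cross-section = 0.2 × 0.33, so 0.066 mm².
Toolpath length = 132 cm³ / 0.066 mm² = 132000 / 0.066 = 2000000 mm.
Extrusion time = 2000000 / 44.9, so 44543.4 s.
Converting: 44543.4 s = 12.37 hours.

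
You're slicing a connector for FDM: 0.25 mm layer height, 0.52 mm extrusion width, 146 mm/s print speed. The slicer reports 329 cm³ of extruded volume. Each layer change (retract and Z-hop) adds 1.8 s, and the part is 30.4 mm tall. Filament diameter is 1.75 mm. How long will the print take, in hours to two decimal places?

Line area = 0.25 × 0.52 = 0.13 mm².
Toolpath length = 329 cm³ / 0.13 mm² = 329000 / 0.13 = 2530769.2 mm.
Print-move time = 2530769.2 / 146, so 17334 s.
Layer count = ceil(30.4 / 0.25) = 122.
Z-hop total: 122 × 1.8 → 219.6 s.
Total = 17334 + 219.6 = 17553.6 s = 4.88 hours.

4.88 hours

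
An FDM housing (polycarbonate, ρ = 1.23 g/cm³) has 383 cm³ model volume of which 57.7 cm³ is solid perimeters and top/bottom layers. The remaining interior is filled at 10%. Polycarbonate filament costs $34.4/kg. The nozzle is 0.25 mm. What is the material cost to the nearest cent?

$3.82

Volume inside the shell = 383 − 57.7, so 325.3 cm³.
Infill volume: 0.10 × 325.3 → 32.53 cm³.
Total extruded: 57.7 + 32.53 → 90.23 cm³.
Mass = 90.23 × 1.23, so 110.9829 g.
At $34.4/kg: 110.9829/1000 × 34.4 = $3.82.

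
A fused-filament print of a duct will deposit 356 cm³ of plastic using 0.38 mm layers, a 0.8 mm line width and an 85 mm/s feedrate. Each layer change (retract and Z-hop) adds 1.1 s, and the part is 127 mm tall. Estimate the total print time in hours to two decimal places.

Extrusion cross-section = 0.38 × 0.8 = 0.304 mm².
Toolpath length = 356 cm³ / 0.304 mm² = 356000 / 0.304 = 1171052.6 mm.
Time extruding: 1171052.6 / 85 → 13777.1 s.
Layers = ⌈127/0.38⌉ = 335.
Z-hop total = 335 × 1.1 = 368.5 s.
Total = 13777.1 + 368.5 = 14145.6 s = 3.93 hours.

3.93 hours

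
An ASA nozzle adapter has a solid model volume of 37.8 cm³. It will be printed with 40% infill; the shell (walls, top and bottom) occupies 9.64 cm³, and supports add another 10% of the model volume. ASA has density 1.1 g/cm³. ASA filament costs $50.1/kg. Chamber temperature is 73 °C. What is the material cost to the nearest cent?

Volume inside the shell: 37.8 − 9.64 → 28.16 cm³.
Infill deposited = 0.40 × 28.16, so 11.264 cm³.
Support: 0.10 × 37.8 → 3.78 cm³.
Total printed volume = 9.64 + 11.264 + 3.78, so 24.684 cm³.
Mass = 24.684 × 1.1, so 27.1524 g.
At $50.1/kg: 27.1524/1000 × 50.1 = $1.36.

$1.36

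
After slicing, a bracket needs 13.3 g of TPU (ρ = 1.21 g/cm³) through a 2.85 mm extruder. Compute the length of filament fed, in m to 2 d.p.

Extruded volume: 13.3/1.21 = 10.9917 cm³ (10991.7 mm³).
A = π r² = π × 1.425² = 6.3794 mm².
L = V/A = 10991.7/6.3794 = 1723 mm → 1.72 m.

1.72 m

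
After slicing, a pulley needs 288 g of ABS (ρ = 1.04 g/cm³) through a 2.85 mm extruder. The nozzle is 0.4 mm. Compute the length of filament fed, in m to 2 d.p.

43.41 m

Volume = 288 g / 1.04 g·cm⁻³ = 276.9231 cm³ = 276923.1 mm³.
A = π r² = π × 1.425² = 6.3794 mm².
Length = 276923.1 / 6.3794 = 43408.96 mm = 43.41 m.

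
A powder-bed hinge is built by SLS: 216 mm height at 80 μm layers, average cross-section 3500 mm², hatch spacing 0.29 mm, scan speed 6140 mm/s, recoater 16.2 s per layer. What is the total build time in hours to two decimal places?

Number of layers: 216 / 0.08 → 2700 (rounded up).
Scan path per layer: 3500 / 0.29 → 12069 mm.
Scan time per layer: 12069 / 6140 → 1.9656 s.
Per-layer time: 1.9656 + 16.2 → 18.1656 s.
Build time = 2700 × 18.1656 = 49047.12 s = 13.62 hours.

13.62 hours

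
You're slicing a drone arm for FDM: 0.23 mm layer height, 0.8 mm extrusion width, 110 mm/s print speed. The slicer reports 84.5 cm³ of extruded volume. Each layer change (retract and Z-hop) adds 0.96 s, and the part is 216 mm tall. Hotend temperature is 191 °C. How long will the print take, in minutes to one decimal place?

84.6 minutes

Extrusion cross-section: 0.23 × 0.8 → 0.184 mm².
Total extruded path = 84500/0.184 = 459239.1 mm.
Print-move time = 459239.1 / 110 = 4174.9 s.
Layer count = ceil(216 / 0.23) = 940.
Z-hop total: 940 × 0.96 → 902.4 s.
Altogether 4174.9 + 902.4 = 5077.3 s, i.e. 84.6 minutes.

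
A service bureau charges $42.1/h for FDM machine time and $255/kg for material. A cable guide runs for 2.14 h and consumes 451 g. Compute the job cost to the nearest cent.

$205.10

Machine cost = 42.1 × 2.14, so $90.094.
Feedstock cost: 255 × 451/1000 → $115.005.
Total = 90.094 + 115.005 = 205.099 ≈ $205.10.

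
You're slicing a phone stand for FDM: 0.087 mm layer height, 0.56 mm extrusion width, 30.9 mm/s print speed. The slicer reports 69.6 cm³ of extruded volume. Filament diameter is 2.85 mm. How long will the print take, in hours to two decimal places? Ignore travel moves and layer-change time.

12.84 hours

Line area: 0.087 × 0.56 → 0.04872 mm².
Total extruded path = 69600/0.04872 = 1428571.4 mm.
Print-move time: 1428571.4 / 30.9 → 46232.1 s.
In the requested units: 46232.1 s = 12.84 hours.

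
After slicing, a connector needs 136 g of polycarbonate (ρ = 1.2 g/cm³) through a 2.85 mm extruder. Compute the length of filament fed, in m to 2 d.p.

Extruded volume: 136/1.2 = 113.3333 cm³ (113333.3 mm³).
Cross-section of 2.85 mm filament: π·(2.85/2)² = 6.3794 mm².
Length = 113333.3 / 6.3794 = 17765.51 mm = 17.77 m.

17.77 m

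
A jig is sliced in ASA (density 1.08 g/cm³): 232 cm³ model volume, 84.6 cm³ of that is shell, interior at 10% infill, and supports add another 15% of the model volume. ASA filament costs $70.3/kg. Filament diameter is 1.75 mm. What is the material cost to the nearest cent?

$10.18

Infill region = 232 − 84.6 = 147.4 cm³.
Infill volume: 0.10 × 147.4 → 14.74 cm³.
Support: 0.15 × 232 → 34.8 cm³.
Total printed volume = 84.6 + 14.74 + 34.8, so 134.14 cm³.
Mass = 134.14 × 1.08 = 144.8712 g.
At $70.3/kg: 144.8712/1000 × 70.3 = $10.18.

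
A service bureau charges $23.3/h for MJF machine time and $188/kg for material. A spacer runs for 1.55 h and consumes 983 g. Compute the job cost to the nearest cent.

Time charge = 23.3 × 1.55 = $36.115.
Material cost = 188 × 983/1000, so $184.804.
Total = 36.115 + 184.804 = 220.919 ≈ $220.92.

$220.92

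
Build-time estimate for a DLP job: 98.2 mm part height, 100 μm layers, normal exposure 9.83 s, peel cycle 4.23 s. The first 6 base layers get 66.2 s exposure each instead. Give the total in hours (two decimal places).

3.93 hours

Number of layers: 98.2 / 0.1 → 982 (rounded up).
Burn-in layers = 6 × (66.2 + 4.23) = 422.58 s.
Regular layers: 976 × (9.83 + 4.23) → 13722.56 s.
Sum: 422.58 + 13722.56 = 14145.14 s → 3.93 hours.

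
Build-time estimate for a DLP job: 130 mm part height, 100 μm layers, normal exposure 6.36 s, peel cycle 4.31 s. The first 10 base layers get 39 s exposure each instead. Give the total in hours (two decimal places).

3.94 hours

Layer count = ceil(130 / 0.1) = 1300.
Bottom layers: 10 × (39 + 4.31) → 433.1 s.
Remaining layers: 1290 × (6.36 + 4.31) → 13764.3 s.
Total = 433.1 + 13764.3 = 14197.4 s = 3.94 hours.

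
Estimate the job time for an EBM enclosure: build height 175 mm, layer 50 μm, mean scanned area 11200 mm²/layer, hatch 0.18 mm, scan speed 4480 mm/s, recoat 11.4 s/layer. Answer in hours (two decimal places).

Number of layers: 175 / 0.05 → 3500 (rounded up).
Scan path per layer = 11200 / 0.18 = 62222.2 mm.
Scan time per layer = 62222.2 / 4480 = 13.8889 s.
Layer cycle: 13.8889 + 11.4 → 25.2889 s.
3500 layers × 25.2889 s/layer = 88511.15 s, i.e. 24.59 hours.

24.59 hours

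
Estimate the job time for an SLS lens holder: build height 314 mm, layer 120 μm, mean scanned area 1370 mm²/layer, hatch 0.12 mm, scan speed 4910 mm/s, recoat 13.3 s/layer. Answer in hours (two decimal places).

11.36 hours

Layer count = ceil(314 / 0.12) = 2617.
Hatch length per layer: 1370 / 0.12 → 11416.7 mm.
Laser time per layer = 11416.7 / 4910, so 2.3252 s.
Time per layer: 2.3252 + 13.3 → 15.6252 s.
Build time = 2617 × 15.6252 = 40891.1484 s = 11.36 hours.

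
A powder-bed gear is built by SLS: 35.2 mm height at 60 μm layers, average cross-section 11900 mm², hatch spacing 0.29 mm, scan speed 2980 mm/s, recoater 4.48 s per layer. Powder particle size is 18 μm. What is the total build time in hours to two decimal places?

2.98 hours

Layer count = ceil(35.2 / 0.06) = 587.
Hatch length per layer = 11900 / 0.29 = 41034.5 mm.
Scan time per layer = 41034.5 / 2980, so 13.77 s.
Time per layer = 13.77 + 4.48 = 18.25 s.
Total: 587 × 18.25 s = 10712.75 s → 2.98 hours.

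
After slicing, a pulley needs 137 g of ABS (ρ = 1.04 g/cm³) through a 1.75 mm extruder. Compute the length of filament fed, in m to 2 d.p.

Extruded volume: 137/1.04 = 131.7308 cm³ (131730.8 mm³).
A = π r² = π × 0.875² = 2.4053 mm².
Length = 131730.8 / 2.4053 = 54766.89 mm = 54.77 m.

54.77 m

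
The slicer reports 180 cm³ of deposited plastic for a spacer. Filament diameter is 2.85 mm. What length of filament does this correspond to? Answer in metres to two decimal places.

28.22 m

Cross-section of 2.85 mm filament: π·(2.85/2)² = 6.3794 mm².
Length = 180 cm³ / 6.3794 mm² = 180000 / 6.3794 = 28215.82 mm = 28.22 m.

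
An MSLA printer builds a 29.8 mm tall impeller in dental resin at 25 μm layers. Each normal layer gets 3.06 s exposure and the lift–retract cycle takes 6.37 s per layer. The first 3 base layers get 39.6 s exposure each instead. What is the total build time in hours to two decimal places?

3.15 hours

Number of layers: 29.8 / 0.025 → 1192 (rounded up).
Base layers = 3 × (39.6 + 6.37), so 137.91 s.
Remaining layers = 1189 × (3.06 + 6.37), so 11212.27 s.
Total = 137.91 + 11212.27 = 11350.18 s = 3.15 hours.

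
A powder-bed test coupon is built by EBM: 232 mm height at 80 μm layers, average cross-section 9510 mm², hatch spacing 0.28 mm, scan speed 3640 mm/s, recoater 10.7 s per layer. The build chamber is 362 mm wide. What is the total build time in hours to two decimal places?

Layers = ⌈232/0.08⌉ = 2900.
Per-layer scan distance: 9510 / 0.28 → 33964.3 mm.
Scan time per layer = 33964.3 / 3640, so 9.3309 s.
Layer cycle = 9.3309 + 10.7, so 20.0309 s.
2900 layers × 20.0309 s/layer = 58089.61 s, i.e. 16.14 hours.

16.14 hours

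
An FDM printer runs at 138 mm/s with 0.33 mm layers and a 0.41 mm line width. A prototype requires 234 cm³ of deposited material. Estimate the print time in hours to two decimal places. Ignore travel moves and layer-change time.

Line area = 0.33 × 0.41 = 0.1353 mm².
Total extruded path = 234000/0.1353 = 1729490 mm.
Extrusion time = 1729490 / 138, so 12532.5 s.
In the requested units: 12532.5 s = 3.48 hours.

3.48 hours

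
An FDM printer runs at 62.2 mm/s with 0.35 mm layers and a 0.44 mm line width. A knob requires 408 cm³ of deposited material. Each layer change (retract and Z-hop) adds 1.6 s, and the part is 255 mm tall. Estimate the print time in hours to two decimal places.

Line area = 0.35 × 0.44 = 0.154 mm².
Path length: 408000 mm³ / 0.154 mm² → 2649350.6 mm.
Extrusion time = 2649350.6 / 62.2, so 42594.1 s.
Number of layers: 255 / 0.35 → 729 (rounded up).
Z-hop total: 729 × 1.6 → 1166.4 s.
Total = 42594.1 + 1166.4 = 43760.5 s = 12.16 hours.

12.16 hours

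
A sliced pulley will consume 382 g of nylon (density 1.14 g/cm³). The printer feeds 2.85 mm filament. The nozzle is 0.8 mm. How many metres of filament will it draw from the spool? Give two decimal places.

52.53 m

Extruded volume: 382/1.14 = 335.0877 cm³ (335087.7 mm³).
Cross-section of 2.85 mm filament: π·(2.85/2)² = 6.3794 mm².
Length = 335087.7 / 6.3794 = 52526.52 mm = 52.53 m.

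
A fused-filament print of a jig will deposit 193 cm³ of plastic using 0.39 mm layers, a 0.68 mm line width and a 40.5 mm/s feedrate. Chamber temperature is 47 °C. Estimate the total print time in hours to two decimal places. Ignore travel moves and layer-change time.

4.99 hours

Line area = 0.39 × 0.68, so 0.2652 mm².
Path length: 193000 mm³ / 0.2652 mm² → 727752.6 mm.
Time extruding = 727752.6 / 40.5, so 17969.2 s.
In the requested units: 17969.2 s = 4.99 hours.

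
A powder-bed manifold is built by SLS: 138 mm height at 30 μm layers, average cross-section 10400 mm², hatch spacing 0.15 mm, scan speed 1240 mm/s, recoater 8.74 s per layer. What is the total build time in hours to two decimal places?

82.61 hours

Layer count = ceil(138 / 0.03) = 4600.
Per-layer scan distance = 10400 / 0.15, so 69333.3 mm.
Per-layer scan time: 69333.3 / 1240 → 55.914 s.
Layer cycle = 55.914 + 8.74 = 64.654 s.
Total: 4600 × 64.654 s = 297408.4 s → 82.61 hours.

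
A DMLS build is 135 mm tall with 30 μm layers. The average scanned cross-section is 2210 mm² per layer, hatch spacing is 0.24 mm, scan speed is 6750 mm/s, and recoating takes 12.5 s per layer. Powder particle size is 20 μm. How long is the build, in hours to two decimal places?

17.33 hours

Number of layers: 135 / 0.03 → 4500 (rounded up).
Per-layer scan distance: 2210 / 0.24 → 9208.3 mm.
Scan time per layer = 9208.3 / 6750 = 1.3642 s.
Time per layer = 1.3642 + 12.5, so 13.8642 s.
Build time = 4500 × 13.8642 = 62388.9 s = 17.33 hours.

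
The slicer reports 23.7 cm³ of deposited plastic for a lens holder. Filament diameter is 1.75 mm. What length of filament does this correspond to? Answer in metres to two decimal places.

9.85 m

Filament cross-section = π × (1.75/2)² = 2.4053 mm².
Length = 23.7 cm³ / 2.4053 mm² = 23700 / 2.4053 = 9853.24 mm = 9.85 m.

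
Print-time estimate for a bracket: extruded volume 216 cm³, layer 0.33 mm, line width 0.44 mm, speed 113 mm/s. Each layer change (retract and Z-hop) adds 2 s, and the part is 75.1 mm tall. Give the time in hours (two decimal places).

3.78 hours

Bead cross-section: 0.33 × 0.44 → 0.1452 mm².
Total extruded path = 216000/0.1452 = 1487603.3 mm.
Time extruding: 1487603.3 / 113 → 13164.6 s.
Layer count = ceil(75.1 / 0.33) = 228.
Non-print overhead = 228 × 2 = 456 s.
Total = 13164.6 + 456 = 13620.6 s = 3.78 hours.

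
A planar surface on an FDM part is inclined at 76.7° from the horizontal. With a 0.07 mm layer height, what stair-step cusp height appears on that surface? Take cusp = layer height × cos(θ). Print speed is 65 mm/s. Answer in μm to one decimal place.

cos(76.7°) = 0.2300, so cusp = 0.07 × 0.2300 = 0.0161 mm → 16.1 μm.

16.1 μm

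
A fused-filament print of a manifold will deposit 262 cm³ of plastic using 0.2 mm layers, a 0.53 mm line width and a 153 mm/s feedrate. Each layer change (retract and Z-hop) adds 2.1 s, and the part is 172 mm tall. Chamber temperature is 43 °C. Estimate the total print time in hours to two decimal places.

Line area = 0.2 × 0.53, so 0.106 mm².
Path length: 262000 mm³ / 0.106 mm² → 2471698.1 mm.
Extrusion time = 2471698.1 / 153, so 16154.9 s.
Layer count = ceil(172 / 0.2) = 860.
Layer-change overhead: 860 × 2.1 → 1806 s.
Total = 16154.9 + 1806 = 17960.9 s = 4.99 hours.

4.99 hours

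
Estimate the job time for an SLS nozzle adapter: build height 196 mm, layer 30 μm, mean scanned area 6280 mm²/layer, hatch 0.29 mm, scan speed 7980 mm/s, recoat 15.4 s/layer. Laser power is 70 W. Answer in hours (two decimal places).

32.88 hours

Layers = ⌈196/0.03⌉ = 6534.
Per-layer scan distance: 6280 / 0.29 → 21655.2 mm.
Laser time per layer: 21655.2 / 7980 → 2.7137 s.
Layer cycle = 2.7137 + 15.4 = 18.1137 s.
Total: 6534 × 18.1137 s = 118354.9158 s → 32.88 hours.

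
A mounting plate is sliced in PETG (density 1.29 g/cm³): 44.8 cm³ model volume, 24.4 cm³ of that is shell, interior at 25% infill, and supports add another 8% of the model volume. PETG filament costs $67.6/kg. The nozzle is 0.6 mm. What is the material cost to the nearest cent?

Interior volume: 44.8 − 24.4 → 20.4 cm³.
Infill deposited: 0.25 × 20.4 → 5.1 cm³.
Support = 0.08 × 44.8 = 3.584 cm³.
Deposited volume = 24.4 + 5.1 + 3.584, so 33.084 cm³.
Mass: 33.084 × 1.29 → 42.67836 g.
At $67.6/kg: 42.67836/1000 × 67.6 = $2.89.

$2.89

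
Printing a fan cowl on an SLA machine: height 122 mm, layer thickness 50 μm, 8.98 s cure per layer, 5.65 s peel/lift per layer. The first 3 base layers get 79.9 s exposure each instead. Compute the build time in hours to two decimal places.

Number of layers: 122 / 0.05 → 2440 (rounded up).
Bottom layers: 3 × (79.9 + 5.65) → 256.65 s.
Regular layers = 2437 × (8.98 + 5.65), so 35653.31 s.
Total = 256.65 + 35653.31 = 35909.96 s = 9.97 hours.

9.97 hours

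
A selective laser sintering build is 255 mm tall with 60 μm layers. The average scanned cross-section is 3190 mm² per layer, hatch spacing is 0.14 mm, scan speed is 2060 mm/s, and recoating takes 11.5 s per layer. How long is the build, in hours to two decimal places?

26.63 hours

Layer count = ceil(255 / 0.06) = 4250.
Hatch length per layer = 3190 / 0.14 = 22785.7 mm.
Per-layer scan time: 22785.7 / 2060 → 11.061 s.
Per-layer time = 11.061 + 11.5 = 22.561 s.
Build time = 4250 × 22.561 = 95884.25 s = 26.63 hours.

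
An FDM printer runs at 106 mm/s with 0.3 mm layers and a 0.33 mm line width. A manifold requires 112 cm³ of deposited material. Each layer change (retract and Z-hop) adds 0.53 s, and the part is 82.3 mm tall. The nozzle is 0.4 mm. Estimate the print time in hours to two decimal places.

3.01 hours

Extrusion cross-section = 0.3 × 0.33 = 0.099 mm².
Path length: 112000 mm³ / 0.099 mm² → 1131313.1 mm.
Print-move time = 1131313.1 / 106 = 10672.8 s.
Number of layers: 82.3 / 0.3 → 275 (rounded up).
Z-hop total = 275 × 0.53 = 145.75 s.
Total = 10672.8 + 145.75 = 10818.55 s = 3.01 hours.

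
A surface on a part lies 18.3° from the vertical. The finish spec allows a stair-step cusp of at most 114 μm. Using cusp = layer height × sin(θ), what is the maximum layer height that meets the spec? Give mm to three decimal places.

t = h_c / sin θ = 0.114 / 0.3140 = 0.363 mm.

0.363 mm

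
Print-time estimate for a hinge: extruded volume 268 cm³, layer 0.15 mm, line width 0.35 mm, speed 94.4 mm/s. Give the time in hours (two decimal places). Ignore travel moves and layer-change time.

15.02 hours

Bead cross-section = 0.15 × 0.35, so 0.0525 mm².
Path length: 268000 mm³ / 0.0525 mm² → 5104761.9 mm.
Print-move time: 5104761.9 / 94.4 → 54075.9 s.
54075.9 s = 15.02 hours.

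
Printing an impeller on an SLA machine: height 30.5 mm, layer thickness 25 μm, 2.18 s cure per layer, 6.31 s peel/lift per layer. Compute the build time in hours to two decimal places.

2.88 hours

Number of layers: 30.5 / 0.025 → 1220 (rounded up).
Per-layer time: 2.18 + 6.31 → 8.49 s.
Total = 1220 × 8.49 = 10357.8 s = 2.88 hours.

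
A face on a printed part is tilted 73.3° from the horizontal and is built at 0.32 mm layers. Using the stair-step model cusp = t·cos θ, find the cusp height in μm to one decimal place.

92.0 μm

Cusp = layer height × cos(73.3°) = 0.32 × 0.2874 = 0.091968 mm = 92.0 μm.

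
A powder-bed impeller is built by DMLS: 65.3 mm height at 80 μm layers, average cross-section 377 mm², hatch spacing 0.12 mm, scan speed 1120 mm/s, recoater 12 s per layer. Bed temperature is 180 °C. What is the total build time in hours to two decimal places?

3.36 hours

Number of layers: 65.3 / 0.08 → 817 (rounded up).
Hatch length per layer: 377 / 0.12 → 3141.7 mm.
Scan time per layer = 3141.7 / 1120 = 2.8051 s.
Per-layer time = 2.8051 + 12 = 14.8051 s.
Total: 817 × 14.8051 s = 12095.7667 s → 3.36 hours.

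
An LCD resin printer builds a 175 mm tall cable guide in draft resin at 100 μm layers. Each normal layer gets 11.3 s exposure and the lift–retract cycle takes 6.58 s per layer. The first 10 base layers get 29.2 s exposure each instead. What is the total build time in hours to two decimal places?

Layer count = ceil(175 / 0.1) = 1750.
Burn-in layers = 10 × (29.2 + 6.58) = 357.8 s.
Regular layers = 1740 × (11.3 + 6.58), so 31111.2 s.
Sum: 357.8 + 31111.2 = 31469 s → 8.74 hours.

8.74 hours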